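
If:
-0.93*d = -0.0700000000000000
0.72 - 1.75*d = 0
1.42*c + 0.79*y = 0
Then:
No Solution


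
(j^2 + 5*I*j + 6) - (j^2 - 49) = 5*I*j + 55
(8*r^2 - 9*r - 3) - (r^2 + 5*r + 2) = 7*r^2 - 14*r - 5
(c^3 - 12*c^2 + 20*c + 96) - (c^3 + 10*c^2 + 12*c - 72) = -22*c^2 + 8*c + 168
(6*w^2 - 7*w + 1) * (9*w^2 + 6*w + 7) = 54*w^4 - 27*w^3 + 9*w^2 - 43*w + 7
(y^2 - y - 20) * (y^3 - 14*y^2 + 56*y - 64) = y^5 - 15*y^4 + 50*y^3 + 160*y^2 - 1056*y + 1280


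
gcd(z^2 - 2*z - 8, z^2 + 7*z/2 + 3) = z + 2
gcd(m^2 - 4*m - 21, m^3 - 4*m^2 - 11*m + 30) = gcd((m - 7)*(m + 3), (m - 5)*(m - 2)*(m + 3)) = m + 3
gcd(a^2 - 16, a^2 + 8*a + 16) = a + 4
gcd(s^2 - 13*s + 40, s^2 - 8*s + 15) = s - 5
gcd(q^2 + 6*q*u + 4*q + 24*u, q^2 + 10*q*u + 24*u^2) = q + 6*u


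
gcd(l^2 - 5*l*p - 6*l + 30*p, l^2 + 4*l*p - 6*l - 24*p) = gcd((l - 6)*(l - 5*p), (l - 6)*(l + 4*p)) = l - 6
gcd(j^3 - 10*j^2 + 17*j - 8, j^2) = 1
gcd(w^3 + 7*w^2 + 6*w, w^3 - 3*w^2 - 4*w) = w^2 + w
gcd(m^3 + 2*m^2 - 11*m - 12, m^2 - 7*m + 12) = m - 3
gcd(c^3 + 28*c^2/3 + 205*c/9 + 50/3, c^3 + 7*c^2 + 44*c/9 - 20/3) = c^2 + 23*c/3 + 10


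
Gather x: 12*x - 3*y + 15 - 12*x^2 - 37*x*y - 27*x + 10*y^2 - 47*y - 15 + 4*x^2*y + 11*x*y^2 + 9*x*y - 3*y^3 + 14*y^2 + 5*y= x^2*(4*y - 12) + x*(11*y^2 - 28*y - 15) - 3*y^3 + 24*y^2 - 45*y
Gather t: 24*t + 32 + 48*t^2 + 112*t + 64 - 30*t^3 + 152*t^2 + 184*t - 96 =-30*t^3 + 200*t^2 + 320*t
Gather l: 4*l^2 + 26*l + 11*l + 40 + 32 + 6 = 4*l^2 + 37*l + 78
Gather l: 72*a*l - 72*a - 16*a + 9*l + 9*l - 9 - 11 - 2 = -88*a + l*(72*a + 18) - 22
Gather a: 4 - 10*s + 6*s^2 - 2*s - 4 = 6*s^2 - 12*s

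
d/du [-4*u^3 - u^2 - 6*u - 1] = -12*u^2 - 2*u - 6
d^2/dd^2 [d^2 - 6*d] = 2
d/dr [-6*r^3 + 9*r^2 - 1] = 18*r*(1 - r)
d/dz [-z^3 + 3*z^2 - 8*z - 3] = -3*z^2 + 6*z - 8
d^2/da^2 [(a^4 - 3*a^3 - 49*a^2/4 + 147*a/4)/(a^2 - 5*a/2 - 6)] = 2*(8*a^6 - 60*a^5 + 6*a^4 + 715*a^3 - 1116*a^2 + 2700*a - 7938)/(8*a^6 - 60*a^5 + 6*a^4 + 595*a^3 - 36*a^2 - 2160*a - 1728)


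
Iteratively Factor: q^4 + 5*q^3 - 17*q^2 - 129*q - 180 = (q + 4)*(q^3 + q^2 - 21*q - 45) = (q - 5)*(q + 4)*(q^2 + 6*q + 9) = (q - 5)*(q + 3)*(q + 4)*(q + 3)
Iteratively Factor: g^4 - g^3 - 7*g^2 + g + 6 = (g - 3)*(g^3 + 2*g^2 - g - 2) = (g - 3)*(g + 1)*(g^2 + g - 2) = (g - 3)*(g - 1)*(g + 1)*(g + 2)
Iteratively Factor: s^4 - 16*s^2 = (s - 4)*(s^3 + 4*s^2) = s*(s - 4)*(s^2 + 4*s) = s*(s - 4)*(s + 4)*(s)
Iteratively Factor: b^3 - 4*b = (b)*(b^2 - 4) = b*(b + 2)*(b - 2)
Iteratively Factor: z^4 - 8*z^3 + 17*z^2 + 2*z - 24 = (z - 2)*(z^3 - 6*z^2 + 5*z + 12) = (z - 3)*(z - 2)*(z^2 - 3*z - 4) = (z - 3)*(z - 2)*(z + 1)*(z - 4)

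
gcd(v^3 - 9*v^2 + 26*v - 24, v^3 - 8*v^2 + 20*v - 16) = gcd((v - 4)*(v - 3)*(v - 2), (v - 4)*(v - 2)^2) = v^2 - 6*v + 8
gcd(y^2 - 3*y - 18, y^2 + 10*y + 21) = y + 3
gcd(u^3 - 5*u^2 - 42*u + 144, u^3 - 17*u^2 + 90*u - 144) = u^2 - 11*u + 24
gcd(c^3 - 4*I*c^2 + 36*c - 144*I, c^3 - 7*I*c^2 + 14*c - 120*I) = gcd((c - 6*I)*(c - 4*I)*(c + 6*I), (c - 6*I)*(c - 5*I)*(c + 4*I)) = c - 6*I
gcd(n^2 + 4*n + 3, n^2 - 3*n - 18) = n + 3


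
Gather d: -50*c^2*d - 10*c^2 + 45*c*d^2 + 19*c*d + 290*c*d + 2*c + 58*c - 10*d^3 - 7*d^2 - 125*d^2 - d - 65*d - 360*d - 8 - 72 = -10*c^2 + 60*c - 10*d^3 + d^2*(45*c - 132) + d*(-50*c^2 + 309*c - 426) - 80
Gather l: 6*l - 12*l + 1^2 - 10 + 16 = 7 - 6*l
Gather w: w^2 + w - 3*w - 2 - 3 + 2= w^2 - 2*w - 3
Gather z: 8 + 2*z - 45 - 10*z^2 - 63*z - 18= -10*z^2 - 61*z - 55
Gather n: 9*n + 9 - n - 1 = 8*n + 8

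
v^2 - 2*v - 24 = (v - 6)*(v + 4)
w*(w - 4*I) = w^2 - 4*I*w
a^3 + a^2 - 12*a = a*(a - 3)*(a + 4)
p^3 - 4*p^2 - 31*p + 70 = (p - 7)*(p - 2)*(p + 5)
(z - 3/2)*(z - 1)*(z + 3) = z^3 + z^2/2 - 6*z + 9/2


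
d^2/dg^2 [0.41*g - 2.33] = 0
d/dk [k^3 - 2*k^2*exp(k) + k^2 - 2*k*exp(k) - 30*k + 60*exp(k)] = -2*k^2*exp(k) + 3*k^2 - 6*k*exp(k) + 2*k + 58*exp(k) - 30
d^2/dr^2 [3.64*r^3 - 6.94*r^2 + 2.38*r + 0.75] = 21.84*r - 13.88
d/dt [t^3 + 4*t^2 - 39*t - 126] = 3*t^2 + 8*t - 39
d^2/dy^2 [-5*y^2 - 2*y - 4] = -10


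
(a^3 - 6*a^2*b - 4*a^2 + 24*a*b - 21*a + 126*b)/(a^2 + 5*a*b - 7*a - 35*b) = (a^2 - 6*a*b + 3*a - 18*b)/(a + 5*b)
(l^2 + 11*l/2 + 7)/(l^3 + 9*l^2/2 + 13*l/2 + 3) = (2*l + 7)/(2*l^2 + 5*l + 3)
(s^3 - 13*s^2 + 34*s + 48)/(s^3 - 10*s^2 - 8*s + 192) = (s + 1)/(s + 4)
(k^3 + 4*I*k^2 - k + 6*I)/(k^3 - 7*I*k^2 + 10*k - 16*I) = (k + 3*I)/(k - 8*I)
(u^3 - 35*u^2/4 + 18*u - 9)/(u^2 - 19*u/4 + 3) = (u^2 - 8*u + 12)/(u - 4)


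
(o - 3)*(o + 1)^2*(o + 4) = o^4 + 3*o^3 - 9*o^2 - 23*o - 12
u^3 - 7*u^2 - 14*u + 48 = (u - 8)*(u - 2)*(u + 3)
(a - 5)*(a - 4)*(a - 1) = a^3 - 10*a^2 + 29*a - 20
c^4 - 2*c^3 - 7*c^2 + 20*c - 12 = (c - 2)^2*(c - 1)*(c + 3)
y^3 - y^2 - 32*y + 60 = (y - 5)*(y - 2)*(y + 6)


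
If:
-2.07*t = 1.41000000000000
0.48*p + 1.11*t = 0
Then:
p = 1.58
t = -0.68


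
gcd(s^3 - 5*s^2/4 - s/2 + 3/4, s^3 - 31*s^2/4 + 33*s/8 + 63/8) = s + 3/4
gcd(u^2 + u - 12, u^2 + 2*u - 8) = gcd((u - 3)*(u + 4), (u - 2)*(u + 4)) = u + 4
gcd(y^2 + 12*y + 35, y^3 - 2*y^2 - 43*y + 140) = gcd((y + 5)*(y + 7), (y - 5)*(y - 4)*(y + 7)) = y + 7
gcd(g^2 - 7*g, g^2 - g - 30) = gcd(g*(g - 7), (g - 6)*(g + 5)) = 1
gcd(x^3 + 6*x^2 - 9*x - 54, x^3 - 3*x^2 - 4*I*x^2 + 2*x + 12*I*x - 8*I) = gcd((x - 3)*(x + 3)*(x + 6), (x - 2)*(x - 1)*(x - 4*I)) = 1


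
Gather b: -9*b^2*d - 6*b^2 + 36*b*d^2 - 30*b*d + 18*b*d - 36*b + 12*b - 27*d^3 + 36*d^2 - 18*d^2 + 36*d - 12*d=b^2*(-9*d - 6) + b*(36*d^2 - 12*d - 24) - 27*d^3 + 18*d^2 + 24*d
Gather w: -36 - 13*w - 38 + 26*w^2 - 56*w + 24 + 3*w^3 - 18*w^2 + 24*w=3*w^3 + 8*w^2 - 45*w - 50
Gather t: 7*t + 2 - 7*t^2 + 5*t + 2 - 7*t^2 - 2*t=-14*t^2 + 10*t + 4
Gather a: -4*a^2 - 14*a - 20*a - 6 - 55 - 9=-4*a^2 - 34*a - 70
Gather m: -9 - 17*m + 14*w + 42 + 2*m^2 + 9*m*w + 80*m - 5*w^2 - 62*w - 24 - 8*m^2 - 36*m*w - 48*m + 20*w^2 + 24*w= -6*m^2 + m*(15 - 27*w) + 15*w^2 - 24*w + 9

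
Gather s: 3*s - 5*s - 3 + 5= 2 - 2*s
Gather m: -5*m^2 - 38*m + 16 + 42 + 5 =-5*m^2 - 38*m + 63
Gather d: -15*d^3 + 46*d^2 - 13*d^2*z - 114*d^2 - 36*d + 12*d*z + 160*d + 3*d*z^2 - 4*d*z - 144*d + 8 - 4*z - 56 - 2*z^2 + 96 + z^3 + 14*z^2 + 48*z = -15*d^3 + d^2*(-13*z - 68) + d*(3*z^2 + 8*z - 20) + z^3 + 12*z^2 + 44*z + 48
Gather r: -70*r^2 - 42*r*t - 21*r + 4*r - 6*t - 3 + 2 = -70*r^2 + r*(-42*t - 17) - 6*t - 1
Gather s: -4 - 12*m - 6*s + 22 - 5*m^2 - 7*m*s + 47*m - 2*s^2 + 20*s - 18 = -5*m^2 + 35*m - 2*s^2 + s*(14 - 7*m)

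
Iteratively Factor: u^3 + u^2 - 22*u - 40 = (u + 4)*(u^2 - 3*u - 10) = (u - 5)*(u + 4)*(u + 2)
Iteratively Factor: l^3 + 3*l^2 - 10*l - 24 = (l + 4)*(l^2 - l - 6) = (l - 3)*(l + 4)*(l + 2)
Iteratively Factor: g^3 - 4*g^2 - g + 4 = (g + 1)*(g^2 - 5*g + 4) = (g - 1)*(g + 1)*(g - 4)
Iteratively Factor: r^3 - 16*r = (r + 4)*(r^2 - 4*r) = r*(r + 4)*(r - 4)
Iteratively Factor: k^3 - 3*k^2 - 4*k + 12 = (k + 2)*(k^2 - 5*k + 6) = (k - 2)*(k + 2)*(k - 3)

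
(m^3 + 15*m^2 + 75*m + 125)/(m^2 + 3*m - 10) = (m^2 + 10*m + 25)/(m - 2)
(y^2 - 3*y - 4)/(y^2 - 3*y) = (y^2 - 3*y - 4)/(y*(y - 3))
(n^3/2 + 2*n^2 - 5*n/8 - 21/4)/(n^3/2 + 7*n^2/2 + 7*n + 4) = (n^2 + 2*n - 21/4)/(n^2 + 5*n + 4)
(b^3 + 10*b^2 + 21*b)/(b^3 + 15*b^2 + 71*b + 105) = b/(b + 5)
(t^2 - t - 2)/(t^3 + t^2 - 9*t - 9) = (t - 2)/(t^2 - 9)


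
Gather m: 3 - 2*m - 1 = 2 - 2*m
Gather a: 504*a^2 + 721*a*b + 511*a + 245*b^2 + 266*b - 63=504*a^2 + a*(721*b + 511) + 245*b^2 + 266*b - 63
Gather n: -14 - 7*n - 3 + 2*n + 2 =-5*n - 15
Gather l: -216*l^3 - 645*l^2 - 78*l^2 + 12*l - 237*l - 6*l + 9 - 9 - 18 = -216*l^3 - 723*l^2 - 231*l - 18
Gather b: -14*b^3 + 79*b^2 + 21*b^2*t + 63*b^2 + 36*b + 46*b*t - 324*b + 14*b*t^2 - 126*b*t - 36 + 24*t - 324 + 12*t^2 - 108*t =-14*b^3 + b^2*(21*t + 142) + b*(14*t^2 - 80*t - 288) + 12*t^2 - 84*t - 360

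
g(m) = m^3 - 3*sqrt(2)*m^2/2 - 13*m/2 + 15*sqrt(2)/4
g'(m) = 3*m^2 - 3*sqrt(2)*m - 13/2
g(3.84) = 5.69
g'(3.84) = 21.45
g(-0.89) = 8.70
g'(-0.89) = -0.35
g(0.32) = 3.04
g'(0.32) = -7.55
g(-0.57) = 8.13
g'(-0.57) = -3.11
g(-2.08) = 0.65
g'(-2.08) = 15.30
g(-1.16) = 8.43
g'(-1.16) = 2.46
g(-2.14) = -0.30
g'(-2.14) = 16.32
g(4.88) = 39.28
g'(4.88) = 44.24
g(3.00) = -6.29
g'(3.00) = 7.77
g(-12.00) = -1950.17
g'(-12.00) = 476.41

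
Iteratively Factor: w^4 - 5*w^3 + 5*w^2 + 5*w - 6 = (w - 1)*(w^3 - 4*w^2 + w + 6) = (w - 1)*(w + 1)*(w^2 - 5*w + 6) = (w - 3)*(w - 1)*(w + 1)*(w - 2)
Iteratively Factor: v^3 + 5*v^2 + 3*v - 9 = (v - 1)*(v^2 + 6*v + 9) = (v - 1)*(v + 3)*(v + 3)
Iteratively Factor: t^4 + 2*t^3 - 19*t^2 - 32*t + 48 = (t - 1)*(t^3 + 3*t^2 - 16*t - 48) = (t - 4)*(t - 1)*(t^2 + 7*t + 12) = (t - 4)*(t - 1)*(t + 4)*(t + 3)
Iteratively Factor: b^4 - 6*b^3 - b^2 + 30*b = (b)*(b^3 - 6*b^2 - b + 30) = b*(b - 5)*(b^2 - b - 6) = b*(b - 5)*(b - 3)*(b + 2)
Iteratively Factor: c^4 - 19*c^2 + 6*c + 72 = (c + 4)*(c^3 - 4*c^2 - 3*c + 18) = (c + 2)*(c + 4)*(c^2 - 6*c + 9) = (c - 3)*(c + 2)*(c + 4)*(c - 3)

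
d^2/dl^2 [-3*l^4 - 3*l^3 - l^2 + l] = -36*l^2 - 18*l - 2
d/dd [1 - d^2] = -2*d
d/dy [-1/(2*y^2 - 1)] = 4*y/(2*y^2 - 1)^2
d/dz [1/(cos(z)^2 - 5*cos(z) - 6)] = (2*cos(z) - 5)*sin(z)/(sin(z)^2 + 5*cos(z) + 5)^2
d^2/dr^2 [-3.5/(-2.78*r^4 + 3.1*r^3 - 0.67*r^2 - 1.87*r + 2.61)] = ((-116.76*r^2 + 65.1*r - 4.69)*(2.78*r^4 - 3.1*r^3 + 0.67*r^2 + 1.87*r - 2.61) + 3.5*(11.12*r^3 - 9.3*r^2 + 1.34*r + 1.87)*(22.24*r^3 - 18.6*r^2 + 2.68*r + 3.74))/(2.78*r^4 - 3.1*r^3 + 0.67*r^2 + 1.87*r - 2.61)^3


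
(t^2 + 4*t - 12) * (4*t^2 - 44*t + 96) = 4*t^4 - 28*t^3 - 128*t^2 + 912*t - 1152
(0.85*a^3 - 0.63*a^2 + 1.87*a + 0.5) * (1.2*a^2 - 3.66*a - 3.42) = 1.02*a^5 - 3.867*a^4 + 1.6428*a^3 - 4.0896*a^2 - 8.2254*a - 1.71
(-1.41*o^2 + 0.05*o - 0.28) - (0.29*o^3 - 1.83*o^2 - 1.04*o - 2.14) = -0.29*o^3 + 0.42*o^2 + 1.09*o + 1.86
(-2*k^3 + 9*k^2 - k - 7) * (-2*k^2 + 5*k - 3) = 4*k^5 - 28*k^4 + 53*k^3 - 18*k^2 - 32*k + 21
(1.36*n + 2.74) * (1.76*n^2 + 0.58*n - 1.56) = 2.3936*n^3 + 5.6112*n^2 - 0.5324*n - 4.2744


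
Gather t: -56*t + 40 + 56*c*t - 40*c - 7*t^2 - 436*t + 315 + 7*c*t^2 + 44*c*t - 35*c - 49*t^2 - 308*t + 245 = -75*c + t^2*(7*c - 56) + t*(100*c - 800) + 600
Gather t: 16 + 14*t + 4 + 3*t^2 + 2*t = 3*t^2 + 16*t + 20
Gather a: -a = -a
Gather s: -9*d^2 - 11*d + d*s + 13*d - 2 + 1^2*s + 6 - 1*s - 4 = -9*d^2 + d*s + 2*d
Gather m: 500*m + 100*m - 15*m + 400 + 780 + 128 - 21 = 585*m + 1287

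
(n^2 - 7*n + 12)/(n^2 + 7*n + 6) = (n^2 - 7*n + 12)/(n^2 + 7*n + 6)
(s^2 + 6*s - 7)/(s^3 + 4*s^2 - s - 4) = (s + 7)/(s^2 + 5*s + 4)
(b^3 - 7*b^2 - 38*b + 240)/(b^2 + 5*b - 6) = (b^2 - 13*b + 40)/(b - 1)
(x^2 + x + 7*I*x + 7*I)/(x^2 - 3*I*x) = (x^2 + x + 7*I*x + 7*I)/(x*(x - 3*I))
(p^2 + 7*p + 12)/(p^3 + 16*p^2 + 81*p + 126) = (p + 4)/(p^2 + 13*p + 42)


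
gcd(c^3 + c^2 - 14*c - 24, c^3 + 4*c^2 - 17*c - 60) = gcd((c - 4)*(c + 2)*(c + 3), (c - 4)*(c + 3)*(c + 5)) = c^2 - c - 12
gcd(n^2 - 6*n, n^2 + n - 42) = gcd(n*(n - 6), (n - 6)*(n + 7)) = n - 6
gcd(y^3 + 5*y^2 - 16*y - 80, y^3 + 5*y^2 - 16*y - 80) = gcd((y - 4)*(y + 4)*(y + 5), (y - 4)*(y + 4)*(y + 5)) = y^3 + 5*y^2 - 16*y - 80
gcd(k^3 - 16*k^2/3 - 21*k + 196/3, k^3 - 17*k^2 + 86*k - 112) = k - 7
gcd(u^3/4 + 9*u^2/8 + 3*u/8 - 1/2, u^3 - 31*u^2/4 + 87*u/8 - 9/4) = 1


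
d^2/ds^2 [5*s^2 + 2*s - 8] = 10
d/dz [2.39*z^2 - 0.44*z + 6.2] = 4.78*z - 0.44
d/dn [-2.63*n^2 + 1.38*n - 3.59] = 1.38 - 5.26*n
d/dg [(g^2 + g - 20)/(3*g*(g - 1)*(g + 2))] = (-g^4 - 2*g^3 + 57*g^2 + 40*g - 40)/(3*g^2*(g^4 + 2*g^3 - 3*g^2 - 4*g + 4))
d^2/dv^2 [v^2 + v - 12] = 2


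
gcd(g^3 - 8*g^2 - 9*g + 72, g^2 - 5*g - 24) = g^2 - 5*g - 24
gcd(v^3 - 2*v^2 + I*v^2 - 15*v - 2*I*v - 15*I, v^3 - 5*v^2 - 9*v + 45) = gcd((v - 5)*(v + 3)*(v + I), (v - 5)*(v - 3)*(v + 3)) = v^2 - 2*v - 15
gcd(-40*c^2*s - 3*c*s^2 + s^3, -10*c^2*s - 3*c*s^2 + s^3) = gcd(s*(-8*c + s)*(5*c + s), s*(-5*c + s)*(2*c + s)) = s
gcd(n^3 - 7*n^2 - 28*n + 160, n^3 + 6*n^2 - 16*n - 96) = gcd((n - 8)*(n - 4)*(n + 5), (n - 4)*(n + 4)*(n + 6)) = n - 4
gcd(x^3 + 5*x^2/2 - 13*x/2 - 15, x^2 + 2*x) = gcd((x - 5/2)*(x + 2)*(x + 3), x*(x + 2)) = x + 2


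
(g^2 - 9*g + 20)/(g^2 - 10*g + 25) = (g - 4)/(g - 5)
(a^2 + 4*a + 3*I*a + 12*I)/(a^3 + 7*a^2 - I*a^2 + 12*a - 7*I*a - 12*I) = (a + 3*I)/(a^2 + a*(3 - I) - 3*I)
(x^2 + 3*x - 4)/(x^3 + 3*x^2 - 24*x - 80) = (x - 1)/(x^2 - x - 20)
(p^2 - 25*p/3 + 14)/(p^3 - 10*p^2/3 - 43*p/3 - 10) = (3*p - 7)/(3*p^2 + 8*p + 5)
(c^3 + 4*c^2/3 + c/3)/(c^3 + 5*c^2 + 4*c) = (c + 1/3)/(c + 4)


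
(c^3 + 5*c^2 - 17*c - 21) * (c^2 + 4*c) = c^5 + 9*c^4 + 3*c^3 - 89*c^2 - 84*c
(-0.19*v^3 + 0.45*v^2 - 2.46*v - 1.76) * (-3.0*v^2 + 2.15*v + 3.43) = 0.57*v^5 - 1.7585*v^4 + 7.6958*v^3 + 1.5345*v^2 - 12.2218*v - 6.0368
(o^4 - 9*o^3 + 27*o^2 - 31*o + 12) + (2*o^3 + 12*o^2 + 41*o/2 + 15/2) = o^4 - 7*o^3 + 39*o^2 - 21*o/2 + 39/2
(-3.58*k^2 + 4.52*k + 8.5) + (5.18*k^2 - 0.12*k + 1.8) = 1.6*k^2 + 4.4*k + 10.3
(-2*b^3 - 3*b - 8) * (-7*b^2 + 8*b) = 14*b^5 - 16*b^4 + 21*b^3 + 32*b^2 - 64*b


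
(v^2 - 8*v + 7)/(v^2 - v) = (v - 7)/v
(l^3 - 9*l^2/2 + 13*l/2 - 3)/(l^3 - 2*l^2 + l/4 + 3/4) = 2*(l - 2)/(2*l + 1)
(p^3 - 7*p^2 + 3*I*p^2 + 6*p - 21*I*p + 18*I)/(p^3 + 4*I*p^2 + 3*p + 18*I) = (p^2 - 7*p + 6)/(p^2 + I*p + 6)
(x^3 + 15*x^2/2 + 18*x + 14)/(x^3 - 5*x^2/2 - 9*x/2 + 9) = (2*x^2 + 11*x + 14)/(2*x^2 - 9*x + 9)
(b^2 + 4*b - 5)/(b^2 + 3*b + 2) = (b^2 + 4*b - 5)/(b^2 + 3*b + 2)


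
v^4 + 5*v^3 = v^3*(v + 5)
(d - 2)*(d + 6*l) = d^2 + 6*d*l - 2*d - 12*l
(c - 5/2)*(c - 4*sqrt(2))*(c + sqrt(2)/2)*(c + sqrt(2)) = c^4 - 5*sqrt(2)*c^3/2 - 5*c^3/2 - 11*c^2 + 25*sqrt(2)*c^2/4 - 4*sqrt(2)*c + 55*c/2 + 10*sqrt(2)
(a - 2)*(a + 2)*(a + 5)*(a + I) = a^4 + 5*a^3 + I*a^3 - 4*a^2 + 5*I*a^2 - 20*a - 4*I*a - 20*I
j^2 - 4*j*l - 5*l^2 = (j - 5*l)*(j + l)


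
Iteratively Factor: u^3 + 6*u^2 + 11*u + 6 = (u + 3)*(u^2 + 3*u + 2) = (u + 2)*(u + 3)*(u + 1)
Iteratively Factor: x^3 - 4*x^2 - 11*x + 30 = (x - 5)*(x^2 + x - 6) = (x - 5)*(x + 3)*(x - 2)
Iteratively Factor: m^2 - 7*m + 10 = (m - 5)*(m - 2)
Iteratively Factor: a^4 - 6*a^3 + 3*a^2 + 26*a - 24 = (a - 3)*(a^3 - 3*a^2 - 6*a + 8) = (a - 4)*(a - 3)*(a^2 + a - 2) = (a - 4)*(a - 3)*(a - 1)*(a + 2)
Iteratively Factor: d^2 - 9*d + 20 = (d - 5)*(d - 4)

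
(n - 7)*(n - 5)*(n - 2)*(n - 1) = n^4 - 15*n^3 + 73*n^2 - 129*n + 70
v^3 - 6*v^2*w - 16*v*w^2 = v*(v - 8*w)*(v + 2*w)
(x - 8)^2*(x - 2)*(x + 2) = x^4 - 16*x^3 + 60*x^2 + 64*x - 256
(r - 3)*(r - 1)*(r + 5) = r^3 + r^2 - 17*r + 15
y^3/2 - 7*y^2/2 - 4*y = y*(y/2 + 1/2)*(y - 8)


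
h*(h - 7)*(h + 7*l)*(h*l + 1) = h^4*l + 7*h^3*l^2 - 7*h^3*l + h^3 - 49*h^2*l^2 + 7*h^2*l - 7*h^2 - 49*h*l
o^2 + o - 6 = (o - 2)*(o + 3)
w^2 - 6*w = w*(w - 6)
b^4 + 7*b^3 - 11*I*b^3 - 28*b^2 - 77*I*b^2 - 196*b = b*(b + 7)*(b - 7*I)*(b - 4*I)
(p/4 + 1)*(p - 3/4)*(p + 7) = p^3/4 + 41*p^2/16 + 79*p/16 - 21/4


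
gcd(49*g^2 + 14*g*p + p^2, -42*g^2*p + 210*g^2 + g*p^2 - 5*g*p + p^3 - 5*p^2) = 7*g + p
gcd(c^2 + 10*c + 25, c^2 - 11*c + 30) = 1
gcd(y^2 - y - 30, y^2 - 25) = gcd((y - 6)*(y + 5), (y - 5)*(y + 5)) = y + 5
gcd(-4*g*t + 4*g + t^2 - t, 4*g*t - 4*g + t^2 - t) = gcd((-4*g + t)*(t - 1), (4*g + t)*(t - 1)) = t - 1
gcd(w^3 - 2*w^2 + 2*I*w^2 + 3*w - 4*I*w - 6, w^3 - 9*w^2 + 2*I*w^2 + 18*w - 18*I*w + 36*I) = 1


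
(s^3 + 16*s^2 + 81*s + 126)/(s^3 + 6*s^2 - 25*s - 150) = (s^2 + 10*s + 21)/(s^2 - 25)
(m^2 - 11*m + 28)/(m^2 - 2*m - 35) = (m - 4)/(m + 5)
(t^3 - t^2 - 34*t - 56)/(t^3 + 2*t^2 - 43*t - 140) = (t + 2)/(t + 5)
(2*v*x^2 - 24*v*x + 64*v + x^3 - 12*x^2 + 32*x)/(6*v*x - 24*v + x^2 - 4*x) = (2*v*x - 16*v + x^2 - 8*x)/(6*v + x)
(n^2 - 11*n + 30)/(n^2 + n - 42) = (n - 5)/(n + 7)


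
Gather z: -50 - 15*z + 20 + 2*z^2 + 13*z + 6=2*z^2 - 2*z - 24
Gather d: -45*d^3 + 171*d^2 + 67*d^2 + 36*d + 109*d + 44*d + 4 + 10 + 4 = -45*d^3 + 238*d^2 + 189*d + 18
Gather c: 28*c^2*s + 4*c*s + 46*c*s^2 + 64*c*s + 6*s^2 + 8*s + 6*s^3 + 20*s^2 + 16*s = 28*c^2*s + c*(46*s^2 + 68*s) + 6*s^3 + 26*s^2 + 24*s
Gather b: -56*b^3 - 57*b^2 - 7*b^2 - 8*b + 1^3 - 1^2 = -56*b^3 - 64*b^2 - 8*b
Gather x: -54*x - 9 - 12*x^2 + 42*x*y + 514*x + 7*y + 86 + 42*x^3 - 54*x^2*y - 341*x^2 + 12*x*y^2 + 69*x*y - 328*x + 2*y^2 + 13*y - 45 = 42*x^3 + x^2*(-54*y - 353) + x*(12*y^2 + 111*y + 132) + 2*y^2 + 20*y + 32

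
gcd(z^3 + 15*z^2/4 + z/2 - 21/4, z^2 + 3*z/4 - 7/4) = z^2 + 3*z/4 - 7/4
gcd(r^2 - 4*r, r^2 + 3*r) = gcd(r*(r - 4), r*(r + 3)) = r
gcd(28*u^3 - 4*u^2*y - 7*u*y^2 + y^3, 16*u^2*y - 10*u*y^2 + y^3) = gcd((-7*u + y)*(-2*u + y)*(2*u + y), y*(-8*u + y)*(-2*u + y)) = -2*u + y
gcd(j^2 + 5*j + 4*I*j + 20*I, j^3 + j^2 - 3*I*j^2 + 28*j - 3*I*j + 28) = j + 4*I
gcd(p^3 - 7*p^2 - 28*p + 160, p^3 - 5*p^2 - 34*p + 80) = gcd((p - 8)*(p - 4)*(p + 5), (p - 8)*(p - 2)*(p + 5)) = p^2 - 3*p - 40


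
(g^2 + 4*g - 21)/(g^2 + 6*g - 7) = (g - 3)/(g - 1)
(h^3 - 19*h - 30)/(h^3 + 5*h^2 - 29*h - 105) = (h + 2)/(h + 7)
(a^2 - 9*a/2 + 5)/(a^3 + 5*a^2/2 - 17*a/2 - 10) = (a - 2)/(a^2 + 5*a + 4)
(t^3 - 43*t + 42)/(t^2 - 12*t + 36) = (t^2 + 6*t - 7)/(t - 6)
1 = 1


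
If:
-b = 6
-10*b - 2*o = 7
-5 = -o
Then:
No Solution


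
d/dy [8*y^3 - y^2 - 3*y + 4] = 24*y^2 - 2*y - 3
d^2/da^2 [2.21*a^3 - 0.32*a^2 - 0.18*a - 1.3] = 13.26*a - 0.64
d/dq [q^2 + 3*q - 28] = 2*q + 3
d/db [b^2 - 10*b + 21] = 2*b - 10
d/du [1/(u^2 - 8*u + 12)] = 2*(4 - u)/(u^2 - 8*u + 12)^2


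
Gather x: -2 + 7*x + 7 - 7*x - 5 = 0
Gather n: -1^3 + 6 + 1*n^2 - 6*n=n^2 - 6*n + 5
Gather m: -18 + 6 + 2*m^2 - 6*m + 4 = 2*m^2 - 6*m - 8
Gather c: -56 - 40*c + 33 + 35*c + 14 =-5*c - 9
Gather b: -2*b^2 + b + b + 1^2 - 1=-2*b^2 + 2*b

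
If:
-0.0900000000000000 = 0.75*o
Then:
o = -0.12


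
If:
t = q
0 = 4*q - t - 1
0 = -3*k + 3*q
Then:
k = 1/3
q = 1/3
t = 1/3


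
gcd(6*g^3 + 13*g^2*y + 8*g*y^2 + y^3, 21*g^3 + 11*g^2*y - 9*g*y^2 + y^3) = g + y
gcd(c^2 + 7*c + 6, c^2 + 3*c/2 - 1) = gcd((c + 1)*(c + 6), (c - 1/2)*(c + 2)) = 1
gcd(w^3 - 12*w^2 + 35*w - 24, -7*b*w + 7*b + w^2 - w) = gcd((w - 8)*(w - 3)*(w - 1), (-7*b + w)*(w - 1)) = w - 1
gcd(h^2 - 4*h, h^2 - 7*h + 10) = 1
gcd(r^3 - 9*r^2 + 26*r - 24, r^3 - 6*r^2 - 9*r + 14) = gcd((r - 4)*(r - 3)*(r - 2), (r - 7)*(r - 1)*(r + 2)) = 1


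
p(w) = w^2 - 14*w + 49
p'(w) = 2*w - 14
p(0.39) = 43.69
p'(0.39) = -13.22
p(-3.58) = 111.94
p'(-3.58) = -21.16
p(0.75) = 39.06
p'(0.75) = -12.50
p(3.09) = 15.29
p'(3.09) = -7.82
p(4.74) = 5.11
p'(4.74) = -4.52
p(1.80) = 27.04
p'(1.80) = -10.40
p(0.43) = 43.16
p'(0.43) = -13.14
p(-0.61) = 57.91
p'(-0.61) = -15.22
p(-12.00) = 361.00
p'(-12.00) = -38.00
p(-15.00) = 484.00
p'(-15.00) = -44.00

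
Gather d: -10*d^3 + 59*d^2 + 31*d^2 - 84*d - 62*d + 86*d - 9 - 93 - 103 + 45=-10*d^3 + 90*d^2 - 60*d - 160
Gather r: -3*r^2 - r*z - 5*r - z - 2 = -3*r^2 + r*(-z - 5) - z - 2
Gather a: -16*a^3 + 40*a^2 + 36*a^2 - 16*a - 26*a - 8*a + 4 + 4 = -16*a^3 + 76*a^2 - 50*a + 8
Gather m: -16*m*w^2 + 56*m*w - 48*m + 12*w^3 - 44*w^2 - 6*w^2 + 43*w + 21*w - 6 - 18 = m*(-16*w^2 + 56*w - 48) + 12*w^3 - 50*w^2 + 64*w - 24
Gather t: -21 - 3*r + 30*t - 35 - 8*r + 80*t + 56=-11*r + 110*t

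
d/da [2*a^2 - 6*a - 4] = 4*a - 6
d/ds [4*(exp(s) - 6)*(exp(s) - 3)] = (8*exp(s) - 36)*exp(s)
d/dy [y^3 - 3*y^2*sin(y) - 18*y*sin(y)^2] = -3*y^2*cos(y) + 3*y^2 - 6*y*sin(y) - 18*y*sin(2*y) - 18*sin(y)^2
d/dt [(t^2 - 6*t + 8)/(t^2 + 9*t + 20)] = 3*(5*t^2 + 8*t - 64)/(t^4 + 18*t^3 + 121*t^2 + 360*t + 400)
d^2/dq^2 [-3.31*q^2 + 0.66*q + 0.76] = -6.62000000000000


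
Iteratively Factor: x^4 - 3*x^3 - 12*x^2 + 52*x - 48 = (x - 3)*(x^3 - 12*x + 16) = (x - 3)*(x - 2)*(x^2 + 2*x - 8) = (x - 3)*(x - 2)*(x + 4)*(x - 2)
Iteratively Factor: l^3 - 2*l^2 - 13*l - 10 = (l + 1)*(l^2 - 3*l - 10) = (l - 5)*(l + 1)*(l + 2)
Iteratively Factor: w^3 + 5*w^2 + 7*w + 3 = (w + 3)*(w^2 + 2*w + 1) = (w + 1)*(w + 3)*(w + 1)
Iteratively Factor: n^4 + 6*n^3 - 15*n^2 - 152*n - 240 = (n - 5)*(n^3 + 11*n^2 + 40*n + 48) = (n - 5)*(n + 4)*(n^2 + 7*n + 12) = (n - 5)*(n + 4)^2*(n + 3)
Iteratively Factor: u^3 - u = (u + 1)*(u^2 - u) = u*(u + 1)*(u - 1)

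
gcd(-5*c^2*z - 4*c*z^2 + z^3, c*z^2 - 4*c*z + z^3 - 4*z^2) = c*z + z^2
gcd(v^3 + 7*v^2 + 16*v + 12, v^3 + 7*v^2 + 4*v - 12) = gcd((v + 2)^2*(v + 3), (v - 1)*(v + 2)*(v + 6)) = v + 2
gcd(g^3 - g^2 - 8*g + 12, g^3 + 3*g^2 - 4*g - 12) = g^2 + g - 6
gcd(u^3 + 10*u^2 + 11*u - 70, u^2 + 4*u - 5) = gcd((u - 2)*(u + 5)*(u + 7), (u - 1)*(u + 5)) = u + 5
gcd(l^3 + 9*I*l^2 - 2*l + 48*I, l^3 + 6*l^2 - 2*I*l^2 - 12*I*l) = l - 2*I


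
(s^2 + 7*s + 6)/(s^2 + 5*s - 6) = (s + 1)/(s - 1)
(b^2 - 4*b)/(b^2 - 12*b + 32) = b/(b - 8)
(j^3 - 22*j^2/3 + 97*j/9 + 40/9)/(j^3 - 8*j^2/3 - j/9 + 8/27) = 3*(j - 5)/(3*j - 1)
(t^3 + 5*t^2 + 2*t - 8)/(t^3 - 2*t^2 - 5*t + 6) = (t + 4)/(t - 3)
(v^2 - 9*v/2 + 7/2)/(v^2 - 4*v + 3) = (v - 7/2)/(v - 3)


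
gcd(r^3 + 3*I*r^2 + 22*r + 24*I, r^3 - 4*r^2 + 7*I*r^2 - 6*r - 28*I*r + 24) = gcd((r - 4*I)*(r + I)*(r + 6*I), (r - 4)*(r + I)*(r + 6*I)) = r^2 + 7*I*r - 6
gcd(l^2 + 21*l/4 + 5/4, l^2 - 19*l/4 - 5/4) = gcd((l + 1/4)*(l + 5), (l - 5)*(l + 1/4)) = l + 1/4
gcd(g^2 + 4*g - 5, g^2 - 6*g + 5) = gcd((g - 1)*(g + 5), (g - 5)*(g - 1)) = g - 1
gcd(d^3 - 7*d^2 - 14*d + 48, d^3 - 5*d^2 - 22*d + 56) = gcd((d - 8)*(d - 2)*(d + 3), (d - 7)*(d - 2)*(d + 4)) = d - 2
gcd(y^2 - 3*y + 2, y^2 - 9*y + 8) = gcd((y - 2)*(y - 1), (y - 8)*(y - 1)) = y - 1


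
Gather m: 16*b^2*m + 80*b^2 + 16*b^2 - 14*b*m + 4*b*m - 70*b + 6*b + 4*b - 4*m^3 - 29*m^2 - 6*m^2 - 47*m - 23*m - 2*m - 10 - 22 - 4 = 96*b^2 - 60*b - 4*m^3 - 35*m^2 + m*(16*b^2 - 10*b - 72) - 36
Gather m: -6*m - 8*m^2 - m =-8*m^2 - 7*m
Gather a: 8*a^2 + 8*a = 8*a^2 + 8*a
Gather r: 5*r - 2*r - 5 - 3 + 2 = 3*r - 6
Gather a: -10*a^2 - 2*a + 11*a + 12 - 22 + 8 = -10*a^2 + 9*a - 2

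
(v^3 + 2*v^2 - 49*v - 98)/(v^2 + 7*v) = v - 5 - 14/v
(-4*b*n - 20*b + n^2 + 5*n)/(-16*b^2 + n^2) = (n + 5)/(4*b + n)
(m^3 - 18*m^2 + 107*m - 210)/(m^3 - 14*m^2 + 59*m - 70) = (m - 6)/(m - 2)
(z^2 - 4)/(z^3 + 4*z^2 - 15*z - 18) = (z^2 - 4)/(z^3 + 4*z^2 - 15*z - 18)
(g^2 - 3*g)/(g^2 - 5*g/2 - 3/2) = 2*g/(2*g + 1)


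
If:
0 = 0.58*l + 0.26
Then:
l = -0.45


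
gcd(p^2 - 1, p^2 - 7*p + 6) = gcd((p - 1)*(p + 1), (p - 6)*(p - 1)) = p - 1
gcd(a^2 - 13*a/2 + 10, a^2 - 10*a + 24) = a - 4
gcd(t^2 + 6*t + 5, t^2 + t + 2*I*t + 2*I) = t + 1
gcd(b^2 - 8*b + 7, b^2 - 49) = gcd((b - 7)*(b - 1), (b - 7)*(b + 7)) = b - 7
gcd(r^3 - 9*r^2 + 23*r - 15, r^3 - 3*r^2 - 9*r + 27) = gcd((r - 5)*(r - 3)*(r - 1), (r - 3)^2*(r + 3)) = r - 3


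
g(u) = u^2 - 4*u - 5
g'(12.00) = 20.00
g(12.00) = 91.00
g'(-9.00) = -22.00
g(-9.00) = 112.00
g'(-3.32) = -10.64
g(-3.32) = 19.30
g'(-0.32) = -4.64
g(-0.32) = -3.62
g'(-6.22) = -16.44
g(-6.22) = 58.57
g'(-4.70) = -13.40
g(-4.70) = 35.89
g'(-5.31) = -14.62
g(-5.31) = 44.44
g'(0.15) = -3.70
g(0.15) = -5.58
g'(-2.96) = -9.92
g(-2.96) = 15.60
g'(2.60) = 1.20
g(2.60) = -8.64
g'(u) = 2*u - 4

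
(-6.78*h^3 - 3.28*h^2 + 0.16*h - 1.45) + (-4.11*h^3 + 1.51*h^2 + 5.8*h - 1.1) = -10.89*h^3 - 1.77*h^2 + 5.96*h - 2.55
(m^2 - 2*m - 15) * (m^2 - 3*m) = m^4 - 5*m^3 - 9*m^2 + 45*m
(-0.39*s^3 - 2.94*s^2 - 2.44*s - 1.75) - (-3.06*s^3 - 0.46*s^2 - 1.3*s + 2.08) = 2.67*s^3 - 2.48*s^2 - 1.14*s - 3.83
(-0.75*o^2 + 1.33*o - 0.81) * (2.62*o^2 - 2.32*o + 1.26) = -1.965*o^4 + 5.2246*o^3 - 6.1528*o^2 + 3.555*o - 1.0206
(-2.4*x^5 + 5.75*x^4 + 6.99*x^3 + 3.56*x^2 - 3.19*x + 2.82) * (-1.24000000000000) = 2.976*x^5 - 7.13*x^4 - 8.6676*x^3 - 4.4144*x^2 + 3.9556*x - 3.4968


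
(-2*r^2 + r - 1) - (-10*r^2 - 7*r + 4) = 8*r^2 + 8*r - 5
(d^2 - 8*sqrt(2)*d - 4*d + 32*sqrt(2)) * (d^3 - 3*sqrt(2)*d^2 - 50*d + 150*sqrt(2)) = d^5 - 11*sqrt(2)*d^4 - 4*d^4 - 2*d^3 + 44*sqrt(2)*d^3 + 8*d^2 + 550*sqrt(2)*d^2 - 2200*sqrt(2)*d - 2400*d + 9600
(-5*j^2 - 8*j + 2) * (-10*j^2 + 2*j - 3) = 50*j^4 + 70*j^3 - 21*j^2 + 28*j - 6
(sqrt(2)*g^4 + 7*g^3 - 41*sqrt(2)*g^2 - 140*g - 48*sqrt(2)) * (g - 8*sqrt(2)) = sqrt(2)*g^5 - 9*g^4 - 97*sqrt(2)*g^3 + 516*g^2 + 1072*sqrt(2)*g + 768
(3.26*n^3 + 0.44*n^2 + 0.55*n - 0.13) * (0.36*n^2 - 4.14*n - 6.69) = 1.1736*n^5 - 13.338*n^4 - 23.433*n^3 - 5.2674*n^2 - 3.1413*n + 0.8697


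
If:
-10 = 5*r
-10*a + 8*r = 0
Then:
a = -8/5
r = -2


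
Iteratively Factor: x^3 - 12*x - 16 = (x + 2)*(x^2 - 2*x - 8) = (x - 4)*(x + 2)*(x + 2)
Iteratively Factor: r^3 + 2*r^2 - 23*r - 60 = (r + 3)*(r^2 - r - 20) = (r - 5)*(r + 3)*(r + 4)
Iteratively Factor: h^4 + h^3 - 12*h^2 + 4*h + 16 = (h + 1)*(h^3 - 12*h + 16) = (h - 2)*(h + 1)*(h^2 + 2*h - 8) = (h - 2)^2*(h + 1)*(h + 4)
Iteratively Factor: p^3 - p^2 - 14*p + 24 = (p + 4)*(p^2 - 5*p + 6) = (p - 3)*(p + 4)*(p - 2)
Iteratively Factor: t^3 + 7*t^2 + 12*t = (t)*(t^2 + 7*t + 12) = t*(t + 4)*(t + 3)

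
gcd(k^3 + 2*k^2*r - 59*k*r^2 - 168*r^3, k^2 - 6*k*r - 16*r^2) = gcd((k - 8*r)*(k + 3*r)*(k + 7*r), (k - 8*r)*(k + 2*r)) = -k + 8*r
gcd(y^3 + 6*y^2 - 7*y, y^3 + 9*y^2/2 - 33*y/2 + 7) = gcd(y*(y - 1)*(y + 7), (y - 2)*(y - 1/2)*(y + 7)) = y + 7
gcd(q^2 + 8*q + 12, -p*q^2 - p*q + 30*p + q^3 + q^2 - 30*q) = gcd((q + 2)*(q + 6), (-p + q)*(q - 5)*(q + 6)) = q + 6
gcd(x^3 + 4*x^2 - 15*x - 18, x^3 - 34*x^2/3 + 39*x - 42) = x - 3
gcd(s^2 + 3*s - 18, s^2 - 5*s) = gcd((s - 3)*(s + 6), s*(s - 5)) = 1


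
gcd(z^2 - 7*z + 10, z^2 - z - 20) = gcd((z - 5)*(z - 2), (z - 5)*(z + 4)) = z - 5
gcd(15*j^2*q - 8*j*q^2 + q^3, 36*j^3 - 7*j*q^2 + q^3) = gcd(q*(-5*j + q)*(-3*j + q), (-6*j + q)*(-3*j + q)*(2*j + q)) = -3*j + q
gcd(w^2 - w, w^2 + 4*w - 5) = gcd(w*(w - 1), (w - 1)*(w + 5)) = w - 1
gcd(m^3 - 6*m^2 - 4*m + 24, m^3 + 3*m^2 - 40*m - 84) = m^2 - 4*m - 12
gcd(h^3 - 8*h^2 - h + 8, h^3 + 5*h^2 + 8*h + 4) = h + 1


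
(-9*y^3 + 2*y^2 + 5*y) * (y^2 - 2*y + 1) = -9*y^5 + 20*y^4 - 8*y^3 - 8*y^2 + 5*y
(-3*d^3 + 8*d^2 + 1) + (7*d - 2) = -3*d^3 + 8*d^2 + 7*d - 1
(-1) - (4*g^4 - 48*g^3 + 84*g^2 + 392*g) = -4*g^4 + 48*g^3 - 84*g^2 - 392*g - 1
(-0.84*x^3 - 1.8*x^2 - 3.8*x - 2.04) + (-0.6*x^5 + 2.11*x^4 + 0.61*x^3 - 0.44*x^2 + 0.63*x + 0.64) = -0.6*x^5 + 2.11*x^4 - 0.23*x^3 - 2.24*x^2 - 3.17*x - 1.4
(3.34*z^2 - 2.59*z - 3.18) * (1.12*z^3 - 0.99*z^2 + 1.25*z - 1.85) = 3.7408*z^5 - 6.2074*z^4 + 3.1775*z^3 - 6.2683*z^2 + 0.8165*z + 5.883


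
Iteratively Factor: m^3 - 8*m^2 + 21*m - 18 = (m - 3)*(m^2 - 5*m + 6) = (m - 3)*(m - 2)*(m - 3)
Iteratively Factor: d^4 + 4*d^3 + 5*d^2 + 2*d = (d)*(d^3 + 4*d^2 + 5*d + 2) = d*(d + 1)*(d^2 + 3*d + 2) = d*(d + 1)^2*(d + 2)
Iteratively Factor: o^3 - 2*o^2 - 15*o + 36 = (o - 3)*(o^2 + o - 12) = (o - 3)*(o + 4)*(o - 3)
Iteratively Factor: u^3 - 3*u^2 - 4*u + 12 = (u + 2)*(u^2 - 5*u + 6) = (u - 3)*(u + 2)*(u - 2)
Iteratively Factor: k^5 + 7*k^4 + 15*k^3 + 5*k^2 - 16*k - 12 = (k - 1)*(k^4 + 8*k^3 + 23*k^2 + 28*k + 12) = (k - 1)*(k + 2)*(k^3 + 6*k^2 + 11*k + 6) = (k - 1)*(k + 2)*(k + 3)*(k^2 + 3*k + 2) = (k - 1)*(k + 2)^2*(k + 3)*(k + 1)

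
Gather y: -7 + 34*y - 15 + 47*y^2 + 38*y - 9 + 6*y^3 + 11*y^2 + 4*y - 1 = 6*y^3 + 58*y^2 + 76*y - 32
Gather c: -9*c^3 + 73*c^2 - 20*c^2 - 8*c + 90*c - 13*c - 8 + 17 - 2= -9*c^3 + 53*c^2 + 69*c + 7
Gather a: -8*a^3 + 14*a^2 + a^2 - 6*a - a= -8*a^3 + 15*a^2 - 7*a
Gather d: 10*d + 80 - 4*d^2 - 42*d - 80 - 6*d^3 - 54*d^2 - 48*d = -6*d^3 - 58*d^2 - 80*d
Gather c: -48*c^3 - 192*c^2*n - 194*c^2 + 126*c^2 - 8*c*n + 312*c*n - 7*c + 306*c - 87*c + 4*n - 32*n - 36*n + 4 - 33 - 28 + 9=-48*c^3 + c^2*(-192*n - 68) + c*(304*n + 212) - 64*n - 48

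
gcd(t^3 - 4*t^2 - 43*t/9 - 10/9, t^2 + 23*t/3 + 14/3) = t + 2/3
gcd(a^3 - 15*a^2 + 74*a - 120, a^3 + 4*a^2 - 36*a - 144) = a - 6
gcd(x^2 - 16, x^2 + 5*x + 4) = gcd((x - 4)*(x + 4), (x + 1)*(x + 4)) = x + 4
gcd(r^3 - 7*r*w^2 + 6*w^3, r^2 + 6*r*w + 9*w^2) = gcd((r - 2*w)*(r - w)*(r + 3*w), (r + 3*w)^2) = r + 3*w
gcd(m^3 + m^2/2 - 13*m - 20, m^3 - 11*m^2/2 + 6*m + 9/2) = 1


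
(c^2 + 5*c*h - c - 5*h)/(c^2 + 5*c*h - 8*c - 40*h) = (c - 1)/(c - 8)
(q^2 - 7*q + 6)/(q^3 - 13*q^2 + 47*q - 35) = (q - 6)/(q^2 - 12*q + 35)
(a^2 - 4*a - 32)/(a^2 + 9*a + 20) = (a - 8)/(a + 5)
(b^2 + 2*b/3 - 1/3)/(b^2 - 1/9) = 3*(b + 1)/(3*b + 1)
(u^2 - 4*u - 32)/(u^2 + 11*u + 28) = (u - 8)/(u + 7)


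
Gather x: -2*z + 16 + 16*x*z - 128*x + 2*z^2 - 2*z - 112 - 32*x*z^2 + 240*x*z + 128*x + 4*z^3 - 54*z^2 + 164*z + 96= x*(-32*z^2 + 256*z) + 4*z^3 - 52*z^2 + 160*z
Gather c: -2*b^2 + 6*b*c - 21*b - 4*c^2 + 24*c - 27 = -2*b^2 - 21*b - 4*c^2 + c*(6*b + 24) - 27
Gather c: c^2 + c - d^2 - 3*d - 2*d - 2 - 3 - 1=c^2 + c - d^2 - 5*d - 6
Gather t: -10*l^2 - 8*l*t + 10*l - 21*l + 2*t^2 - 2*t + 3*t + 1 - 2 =-10*l^2 - 11*l + 2*t^2 + t*(1 - 8*l) - 1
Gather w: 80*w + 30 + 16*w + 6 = 96*w + 36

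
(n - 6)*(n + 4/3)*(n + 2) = n^3 - 8*n^2/3 - 52*n/3 - 16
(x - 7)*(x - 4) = x^2 - 11*x + 28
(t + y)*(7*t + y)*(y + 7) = 7*t^2*y + 49*t^2 + 8*t*y^2 + 56*t*y + y^3 + 7*y^2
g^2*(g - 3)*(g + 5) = g^4 + 2*g^3 - 15*g^2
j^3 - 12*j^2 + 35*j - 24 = (j - 8)*(j - 3)*(j - 1)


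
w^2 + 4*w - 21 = (w - 3)*(w + 7)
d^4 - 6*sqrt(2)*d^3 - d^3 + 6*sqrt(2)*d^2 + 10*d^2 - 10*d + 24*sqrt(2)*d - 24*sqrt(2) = (d - 1)*(d - 4*sqrt(2))*(d - 3*sqrt(2))*(d + sqrt(2))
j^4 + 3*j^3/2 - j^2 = j^2*(j - 1/2)*(j + 2)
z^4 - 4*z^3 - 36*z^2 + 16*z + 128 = (z - 8)*(z - 2)*(z + 2)*(z + 4)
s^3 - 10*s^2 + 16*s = s*(s - 8)*(s - 2)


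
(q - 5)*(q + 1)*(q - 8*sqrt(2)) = q^3 - 8*sqrt(2)*q^2 - 4*q^2 - 5*q + 32*sqrt(2)*q + 40*sqrt(2)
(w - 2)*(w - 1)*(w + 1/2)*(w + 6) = w^4 + 7*w^3/2 - 29*w^2/2 + 4*w + 6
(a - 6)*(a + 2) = a^2 - 4*a - 12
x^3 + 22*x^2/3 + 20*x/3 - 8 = (x - 2/3)*(x + 2)*(x + 6)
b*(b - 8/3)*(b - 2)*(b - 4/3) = b^4 - 6*b^3 + 104*b^2/9 - 64*b/9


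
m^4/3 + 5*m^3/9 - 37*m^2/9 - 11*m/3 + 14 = (m/3 + 1)*(m - 7/3)*(m - 2)*(m + 3)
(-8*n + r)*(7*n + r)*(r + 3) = -56*n^2*r - 168*n^2 - n*r^2 - 3*n*r + r^3 + 3*r^2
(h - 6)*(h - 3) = h^2 - 9*h + 18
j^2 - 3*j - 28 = (j - 7)*(j + 4)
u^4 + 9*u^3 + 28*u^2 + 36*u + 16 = (u + 1)*(u + 2)^2*(u + 4)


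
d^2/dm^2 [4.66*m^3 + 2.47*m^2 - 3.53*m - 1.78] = 27.96*m + 4.94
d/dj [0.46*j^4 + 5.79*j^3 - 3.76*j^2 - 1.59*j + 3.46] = 1.84*j^3 + 17.37*j^2 - 7.52*j - 1.59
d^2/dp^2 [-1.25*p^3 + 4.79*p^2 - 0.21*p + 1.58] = 9.58 - 7.5*p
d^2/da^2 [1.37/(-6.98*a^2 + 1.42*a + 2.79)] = (-133.493896*a^2 + 27.157784*a + 1.37*(13.96*a - 1.42)*(27.92*a - 2.84) + 53.359308)/(-6.98*a^2 + 1.42*a + 2.79)^3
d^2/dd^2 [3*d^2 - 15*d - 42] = 6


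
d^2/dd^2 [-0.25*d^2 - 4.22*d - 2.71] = -0.500000000000000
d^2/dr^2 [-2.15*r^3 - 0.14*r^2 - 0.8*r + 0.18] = -12.9*r - 0.28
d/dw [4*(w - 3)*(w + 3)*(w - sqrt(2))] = 12*w^2 - 8*sqrt(2)*w - 36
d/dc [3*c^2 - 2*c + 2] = 6*c - 2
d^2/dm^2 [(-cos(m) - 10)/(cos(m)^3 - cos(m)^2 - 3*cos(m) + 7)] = (-2*(3*sin(m)^2 + 2*cos(m))^2*(cos(m) + 10)*sin(m)^2 + (cos(m)^3 - cos(m)^2 - 3*cos(m) + 7)^2*cos(m) + (cos(m)^3 - cos(m)^2 - 3*cos(m) + 7)*(-15*(1 - cos(2*m))^2 + 90*cos(m) + 62*cos(2*m) - 82*cos(3*m) + 18)/4)/(cos(m)^3 - cos(m)^2 - 3*cos(m) + 7)^3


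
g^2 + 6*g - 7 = (g - 1)*(g + 7)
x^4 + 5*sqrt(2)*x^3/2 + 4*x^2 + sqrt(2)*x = x*(x + sqrt(2)/2)*(x + sqrt(2))^2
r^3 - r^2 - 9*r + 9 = (r - 3)*(r - 1)*(r + 3)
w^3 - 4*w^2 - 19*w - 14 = (w - 7)*(w + 1)*(w + 2)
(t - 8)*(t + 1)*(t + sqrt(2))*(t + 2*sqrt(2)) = t^4 - 7*t^3 + 3*sqrt(2)*t^3 - 21*sqrt(2)*t^2 - 4*t^2 - 24*sqrt(2)*t - 28*t - 32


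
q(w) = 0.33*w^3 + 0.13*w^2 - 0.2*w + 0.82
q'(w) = 0.99*w^2 + 0.26*w - 0.2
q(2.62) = 7.12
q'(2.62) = 7.28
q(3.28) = 13.21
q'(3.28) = 11.30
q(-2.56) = -3.35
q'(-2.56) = 5.62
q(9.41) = 285.42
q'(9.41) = 89.91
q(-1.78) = -0.27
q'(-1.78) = 2.47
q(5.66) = 63.69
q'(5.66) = 32.99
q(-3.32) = -9.16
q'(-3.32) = 9.85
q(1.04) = 1.12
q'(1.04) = 1.14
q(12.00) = 587.38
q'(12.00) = 145.48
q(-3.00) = -6.32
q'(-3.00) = 7.93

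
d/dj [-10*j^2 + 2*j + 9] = 2 - 20*j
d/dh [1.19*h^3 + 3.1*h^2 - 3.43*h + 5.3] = 3.57*h^2 + 6.2*h - 3.43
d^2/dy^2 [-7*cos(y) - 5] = 7*cos(y)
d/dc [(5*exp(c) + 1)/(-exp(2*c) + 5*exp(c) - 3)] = (5*exp(2*c) + 2*exp(c) - 20)*exp(c)/(exp(4*c) - 10*exp(3*c) + 31*exp(2*c) - 30*exp(c) + 9)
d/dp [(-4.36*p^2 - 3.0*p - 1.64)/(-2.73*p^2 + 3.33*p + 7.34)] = (-22.7088*p^2 - 72.9592*p - 16.5588)/(7.4529*p^4 - 18.1818*p^3 - 28.9875*p^2 + 48.8844*p + 53.8756)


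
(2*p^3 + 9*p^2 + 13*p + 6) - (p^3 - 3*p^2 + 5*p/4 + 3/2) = p^3 + 12*p^2 + 47*p/4 + 9/2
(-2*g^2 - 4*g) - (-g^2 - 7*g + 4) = -g^2 + 3*g - 4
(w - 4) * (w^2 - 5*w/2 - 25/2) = w^3 - 13*w^2/2 - 5*w/2 + 50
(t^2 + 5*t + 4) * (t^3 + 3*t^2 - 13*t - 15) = t^5 + 8*t^4 + 6*t^3 - 68*t^2 - 127*t - 60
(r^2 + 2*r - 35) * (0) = 0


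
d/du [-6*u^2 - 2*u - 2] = -12*u - 2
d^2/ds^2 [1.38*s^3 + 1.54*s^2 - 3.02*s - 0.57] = 8.28*s + 3.08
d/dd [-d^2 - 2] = -2*d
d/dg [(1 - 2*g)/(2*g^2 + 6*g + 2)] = (g^2 - g - 5/2)/(g^4 + 6*g^3 + 11*g^2 + 6*g + 1)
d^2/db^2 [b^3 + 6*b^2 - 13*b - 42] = 6*b + 12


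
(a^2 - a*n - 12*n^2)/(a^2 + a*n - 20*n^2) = (a + 3*n)/(a + 5*n)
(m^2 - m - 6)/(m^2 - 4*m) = (m^2 - m - 6)/(m*(m - 4))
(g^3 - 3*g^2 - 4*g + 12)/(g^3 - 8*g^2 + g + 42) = (g - 2)/(g - 7)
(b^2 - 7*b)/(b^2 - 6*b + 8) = b*(b - 7)/(b^2 - 6*b + 8)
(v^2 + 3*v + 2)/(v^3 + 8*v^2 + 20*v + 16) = (v + 1)/(v^2 + 6*v + 8)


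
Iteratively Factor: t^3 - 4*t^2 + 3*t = (t - 1)*(t^2 - 3*t) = (t - 3)*(t - 1)*(t)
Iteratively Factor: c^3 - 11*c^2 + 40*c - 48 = (c - 4)*(c^2 - 7*c + 12) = (c - 4)^2*(c - 3)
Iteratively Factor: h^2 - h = (h)*(h - 1)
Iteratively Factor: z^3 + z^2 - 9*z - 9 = (z + 1)*(z^2 - 9) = (z - 3)*(z + 1)*(z + 3)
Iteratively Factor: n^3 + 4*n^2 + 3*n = (n)*(n^2 + 4*n + 3) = n*(n + 1)*(n + 3)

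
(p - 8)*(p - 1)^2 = p^3 - 10*p^2 + 17*p - 8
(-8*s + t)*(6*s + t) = -48*s^2 - 2*s*t + t^2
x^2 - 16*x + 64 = (x - 8)^2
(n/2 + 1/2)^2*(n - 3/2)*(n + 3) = n^4/4 + 7*n^3/8 - n^2/8 - 15*n/8 - 9/8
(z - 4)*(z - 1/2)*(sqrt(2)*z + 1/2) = sqrt(2)*z^3 - 9*sqrt(2)*z^2/2 + z^2/2 - 9*z/4 + 2*sqrt(2)*z + 1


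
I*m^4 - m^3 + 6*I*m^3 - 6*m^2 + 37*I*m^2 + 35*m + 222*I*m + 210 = (m + 6)*(m - 5*I)*(m + 7*I)*(I*m + 1)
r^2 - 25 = (r - 5)*(r + 5)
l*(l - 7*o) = l^2 - 7*l*o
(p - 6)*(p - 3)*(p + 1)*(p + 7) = p^4 - p^3 - 47*p^2 + 81*p + 126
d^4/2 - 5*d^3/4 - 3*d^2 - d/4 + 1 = (d/2 + 1/2)*(d - 4)*(d - 1/2)*(d + 1)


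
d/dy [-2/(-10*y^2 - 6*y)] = (-10*y - 3)/(y^2*(5*y + 3)^2)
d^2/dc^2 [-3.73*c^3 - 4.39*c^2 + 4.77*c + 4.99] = -22.38*c - 8.78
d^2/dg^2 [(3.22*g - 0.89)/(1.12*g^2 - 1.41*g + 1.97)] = ((11.074 - 21.6384*g)*(1.12*g^2 - 1.41*g + 1.97) + (2.24*g - 1.41)*(3.22*g - 0.89)*(4.48*g - 2.82))/(1.12*g^2 - 1.41*g + 1.97)^3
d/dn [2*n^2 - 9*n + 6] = 4*n - 9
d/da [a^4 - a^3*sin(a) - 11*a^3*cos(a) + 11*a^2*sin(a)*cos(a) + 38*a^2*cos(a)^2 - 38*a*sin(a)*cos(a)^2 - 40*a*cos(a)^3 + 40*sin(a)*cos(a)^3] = 11*a^3*sin(a) - a^3*cos(a) + 4*a^3 - 3*a^2*sin(a) - 38*a^2*sin(2*a) - 33*a^2*cos(a) + 11*a^2*cos(2*a) + 30*a*sin(a) + 11*a*sin(2*a) + 30*a*sin(3*a) - 19*a*cos(a)/2 + 38*a*cos(2*a) - 57*a*cos(3*a)/2 + 38*a - 19*sin(a)/2 - 19*sin(3*a)/2 - 30*cos(a) + 40*cos(2*a)^2 + 20*cos(2*a) - 10*cos(3*a) - 20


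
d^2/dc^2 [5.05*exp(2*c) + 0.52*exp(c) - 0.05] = (20.2*exp(c) + 0.52)*exp(c)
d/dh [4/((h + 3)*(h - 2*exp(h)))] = 4*(-h + (h + 3)*(2*exp(h) - 1) + 2*exp(h))/((h + 3)^2*(h - 2*exp(h))^2)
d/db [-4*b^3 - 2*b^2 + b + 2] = -12*b^2 - 4*b + 1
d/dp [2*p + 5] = 2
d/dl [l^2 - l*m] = 2*l - m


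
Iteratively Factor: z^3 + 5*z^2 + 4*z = (z + 1)*(z^2 + 4*z) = (z + 1)*(z + 4)*(z)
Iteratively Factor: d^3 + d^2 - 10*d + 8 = (d - 1)*(d^2 + 2*d - 8) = (d - 2)*(d - 1)*(d + 4)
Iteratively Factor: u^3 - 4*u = (u)*(u^2 - 4) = u*(u - 2)*(u + 2)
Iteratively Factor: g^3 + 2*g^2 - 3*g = (g - 1)*(g^2 + 3*g) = g*(g - 1)*(g + 3)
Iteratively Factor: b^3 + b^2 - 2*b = (b - 1)*(b^2 + 2*b) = b*(b - 1)*(b + 2)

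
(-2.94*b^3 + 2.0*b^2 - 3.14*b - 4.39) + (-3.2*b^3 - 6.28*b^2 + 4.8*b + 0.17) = -6.14*b^3 - 4.28*b^2 + 1.66*b - 4.22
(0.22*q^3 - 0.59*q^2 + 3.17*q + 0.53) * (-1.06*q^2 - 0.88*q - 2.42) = -0.2332*q^5 + 0.4318*q^4 - 3.3734*q^3 - 1.9236*q^2 - 8.1378*q - 1.2826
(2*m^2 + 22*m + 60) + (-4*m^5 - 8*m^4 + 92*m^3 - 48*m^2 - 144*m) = -4*m^5 - 8*m^4 + 92*m^3 - 46*m^2 - 122*m + 60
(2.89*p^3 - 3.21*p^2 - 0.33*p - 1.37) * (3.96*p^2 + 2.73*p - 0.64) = 11.4444*p^5 - 4.8219*p^4 - 11.9197*p^3 - 4.2717*p^2 - 3.5289*p + 0.8768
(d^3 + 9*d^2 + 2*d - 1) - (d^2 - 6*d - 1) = d^3 + 8*d^2 + 8*d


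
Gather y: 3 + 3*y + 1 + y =4*y + 4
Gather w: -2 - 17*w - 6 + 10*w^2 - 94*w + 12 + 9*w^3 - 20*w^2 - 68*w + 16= 9*w^3 - 10*w^2 - 179*w + 20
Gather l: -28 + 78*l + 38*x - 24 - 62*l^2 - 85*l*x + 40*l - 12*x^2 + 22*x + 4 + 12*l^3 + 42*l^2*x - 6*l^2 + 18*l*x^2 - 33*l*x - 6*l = 12*l^3 + l^2*(42*x - 68) + l*(18*x^2 - 118*x + 112) - 12*x^2 + 60*x - 48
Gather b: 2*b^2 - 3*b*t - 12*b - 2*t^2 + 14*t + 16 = 2*b^2 + b*(-3*t - 12) - 2*t^2 + 14*t + 16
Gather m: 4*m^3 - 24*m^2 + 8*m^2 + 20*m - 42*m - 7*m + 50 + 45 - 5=4*m^3 - 16*m^2 - 29*m + 90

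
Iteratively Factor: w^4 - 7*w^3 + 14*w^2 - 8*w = (w - 4)*(w^3 - 3*w^2 + 2*w) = (w - 4)*(w - 1)*(w^2 - 2*w) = (w - 4)*(w - 2)*(w - 1)*(w)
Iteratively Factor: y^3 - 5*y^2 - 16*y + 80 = (y + 4)*(y^2 - 9*y + 20) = (y - 5)*(y + 4)*(y - 4)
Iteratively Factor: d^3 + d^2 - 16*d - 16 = (d + 1)*(d^2 - 16) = (d - 4)*(d + 1)*(d + 4)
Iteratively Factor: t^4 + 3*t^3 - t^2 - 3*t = (t + 1)*(t^3 + 2*t^2 - 3*t) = t*(t + 1)*(t^2 + 2*t - 3) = t*(t - 1)*(t + 1)*(t + 3)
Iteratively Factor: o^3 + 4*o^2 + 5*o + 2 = (o + 1)*(o^2 + 3*o + 2) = (o + 1)^2*(o + 2)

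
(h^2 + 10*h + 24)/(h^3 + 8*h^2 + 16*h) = (h + 6)/(h*(h + 4))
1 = 1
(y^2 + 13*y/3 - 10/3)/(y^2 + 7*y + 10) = (y - 2/3)/(y + 2)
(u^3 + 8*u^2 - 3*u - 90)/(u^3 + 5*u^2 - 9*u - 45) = (u + 6)/(u + 3)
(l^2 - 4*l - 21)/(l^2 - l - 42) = (l + 3)/(l + 6)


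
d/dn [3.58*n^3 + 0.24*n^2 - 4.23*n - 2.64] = 10.74*n^2 + 0.48*n - 4.23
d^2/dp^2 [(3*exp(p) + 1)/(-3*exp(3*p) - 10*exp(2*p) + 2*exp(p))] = (-108*exp(5*p) - 351*exp(4*p) - 702*exp(3*p) - 448*exp(2*p) + 60*exp(p) - 4)*exp(-p)/(27*exp(6*p) + 270*exp(5*p) + 846*exp(4*p) + 640*exp(3*p) - 564*exp(2*p) + 120*exp(p) - 8)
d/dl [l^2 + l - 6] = 2*l + 1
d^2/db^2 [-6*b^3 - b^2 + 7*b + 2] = -36*b - 2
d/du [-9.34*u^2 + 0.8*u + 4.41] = 0.8 - 18.68*u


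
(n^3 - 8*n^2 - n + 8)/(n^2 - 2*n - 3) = (n^2 - 9*n + 8)/(n - 3)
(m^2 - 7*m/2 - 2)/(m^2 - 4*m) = (m + 1/2)/m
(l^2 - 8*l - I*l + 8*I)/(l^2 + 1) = (l - 8)/(l + I)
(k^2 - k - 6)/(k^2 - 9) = (k + 2)/(k + 3)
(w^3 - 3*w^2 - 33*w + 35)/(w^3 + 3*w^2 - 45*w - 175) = (w - 1)/(w + 5)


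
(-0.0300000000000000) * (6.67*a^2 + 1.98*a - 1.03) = -0.2001*a^2 - 0.0594*a + 0.0309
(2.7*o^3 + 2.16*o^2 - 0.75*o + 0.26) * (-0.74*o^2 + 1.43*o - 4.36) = -1.998*o^5 + 2.2626*o^4 - 8.1282*o^3 - 10.6825*o^2 + 3.6418*o - 1.1336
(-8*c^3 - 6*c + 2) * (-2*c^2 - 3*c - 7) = 16*c^5 + 24*c^4 + 68*c^3 + 14*c^2 + 36*c - 14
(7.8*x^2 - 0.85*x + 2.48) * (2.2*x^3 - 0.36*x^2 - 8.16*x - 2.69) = 17.16*x^5 - 4.678*x^4 - 57.886*x^3 - 14.9388*x^2 - 17.9503*x - 6.6712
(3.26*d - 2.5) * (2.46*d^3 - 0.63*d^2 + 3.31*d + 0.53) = 8.0196*d^4 - 8.2038*d^3 + 12.3656*d^2 - 6.5472*d - 1.325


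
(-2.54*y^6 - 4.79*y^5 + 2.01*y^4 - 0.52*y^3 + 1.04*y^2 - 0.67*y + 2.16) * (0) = 0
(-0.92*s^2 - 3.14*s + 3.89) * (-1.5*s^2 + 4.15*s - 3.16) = 1.38*s^4 + 0.891999999999999*s^3 - 15.9588*s^2 + 26.0659*s - 12.2924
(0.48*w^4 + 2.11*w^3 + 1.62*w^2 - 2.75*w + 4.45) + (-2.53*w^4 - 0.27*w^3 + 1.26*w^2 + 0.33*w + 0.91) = -2.05*w^4 + 1.84*w^3 + 2.88*w^2 - 2.42*w + 5.36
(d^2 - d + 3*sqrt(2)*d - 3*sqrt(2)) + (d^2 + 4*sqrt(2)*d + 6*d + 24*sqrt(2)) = 2*d^2 + 5*d + 7*sqrt(2)*d + 21*sqrt(2)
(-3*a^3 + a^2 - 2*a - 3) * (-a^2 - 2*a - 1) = 3*a^5 + 5*a^4 + 3*a^3 + 6*a^2 + 8*a + 3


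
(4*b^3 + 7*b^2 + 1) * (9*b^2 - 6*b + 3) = 36*b^5 + 39*b^4 - 30*b^3 + 30*b^2 - 6*b + 3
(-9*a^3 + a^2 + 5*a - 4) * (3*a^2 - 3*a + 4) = -27*a^5 + 30*a^4 - 24*a^3 - 23*a^2 + 32*a - 16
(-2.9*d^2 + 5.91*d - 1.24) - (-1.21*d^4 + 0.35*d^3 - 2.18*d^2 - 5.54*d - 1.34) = 1.21*d^4 - 0.35*d^3 - 0.72*d^2 + 11.45*d + 0.1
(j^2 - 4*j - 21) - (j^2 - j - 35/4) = -3*j - 49/4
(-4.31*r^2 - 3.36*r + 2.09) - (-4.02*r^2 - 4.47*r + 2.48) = -0.29*r^2 + 1.11*r - 0.39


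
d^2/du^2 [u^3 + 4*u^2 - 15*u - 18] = 6*u + 8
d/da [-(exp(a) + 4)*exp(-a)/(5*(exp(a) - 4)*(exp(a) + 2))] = 2*(exp(3*a) + 5*exp(2*a) - 8*exp(a) - 16)*exp(-a)/(5*(exp(4*a) - 4*exp(3*a) - 12*exp(2*a) + 32*exp(a) + 64))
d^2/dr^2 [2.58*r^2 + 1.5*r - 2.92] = 5.16000000000000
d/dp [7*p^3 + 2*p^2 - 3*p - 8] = 21*p^2 + 4*p - 3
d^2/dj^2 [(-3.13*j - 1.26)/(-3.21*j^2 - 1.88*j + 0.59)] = ((3.13*j + 1.26)*(6.42*j + 1.88)*(12.84*j + 3.76) - (60.2838*j + 19.858)*(3.21*j^2 + 1.88*j - 0.59))/(3.21*j^2 + 1.88*j - 0.59)^3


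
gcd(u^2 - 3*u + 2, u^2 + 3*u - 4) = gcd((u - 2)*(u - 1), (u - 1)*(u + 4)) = u - 1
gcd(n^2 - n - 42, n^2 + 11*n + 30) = n + 6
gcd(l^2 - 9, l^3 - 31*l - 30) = 1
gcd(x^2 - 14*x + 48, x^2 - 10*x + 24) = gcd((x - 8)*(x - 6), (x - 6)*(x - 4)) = x - 6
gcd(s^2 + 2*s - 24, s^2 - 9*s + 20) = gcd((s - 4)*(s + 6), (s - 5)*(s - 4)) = s - 4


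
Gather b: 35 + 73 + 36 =144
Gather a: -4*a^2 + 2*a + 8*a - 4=-4*a^2 + 10*a - 4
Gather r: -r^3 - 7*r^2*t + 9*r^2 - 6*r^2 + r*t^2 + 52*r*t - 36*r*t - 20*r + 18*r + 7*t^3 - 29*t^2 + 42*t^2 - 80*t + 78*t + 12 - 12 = -r^3 + r^2*(3 - 7*t) + r*(t^2 + 16*t - 2) + 7*t^3 + 13*t^2 - 2*t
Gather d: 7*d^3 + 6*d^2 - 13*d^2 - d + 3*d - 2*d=7*d^3 - 7*d^2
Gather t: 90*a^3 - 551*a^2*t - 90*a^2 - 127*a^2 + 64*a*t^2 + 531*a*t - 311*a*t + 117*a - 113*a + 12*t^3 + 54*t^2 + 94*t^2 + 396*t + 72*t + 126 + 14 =90*a^3 - 217*a^2 + 4*a + 12*t^3 + t^2*(64*a + 148) + t*(-551*a^2 + 220*a + 468) + 140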